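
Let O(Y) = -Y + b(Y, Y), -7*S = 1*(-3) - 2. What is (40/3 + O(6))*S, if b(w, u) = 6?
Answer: 200/21 ≈ 9.5238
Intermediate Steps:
S = 5/7 (S = -(1*(-3) - 2)/7 = -(-3 - 2)/7 = -1/7*(-5) = 5/7 ≈ 0.71429)
O(Y) = 6 - Y (O(Y) = -Y + 6 = 6 - Y)
(40/3 + O(6))*S = (40/3 + (6 - 1*6))*(5/7) = (40*(1/3) + (6 - 6))*(5/7) = (40/3 + 0)*(5/7) = (40/3)*(5/7) = 200/21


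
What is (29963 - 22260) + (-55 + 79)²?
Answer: 8279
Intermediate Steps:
(29963 - 22260) + (-55 + 79)² = 7703 + 24² = 7703 + 576 = 8279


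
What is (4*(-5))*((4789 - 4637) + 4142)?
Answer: -85880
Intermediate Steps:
(4*(-5))*((4789 - 4637) + 4142) = -20*(152 + 4142) = -20*4294 = -85880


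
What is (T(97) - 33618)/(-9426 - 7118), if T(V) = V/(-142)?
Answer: 4773853/2349248 ≈ 2.0321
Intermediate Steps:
T(V) = -V/142 (T(V) = V*(-1/142) = -V/142)
(T(97) - 33618)/(-9426 - 7118) = (-1/142*97 - 33618)/(-9426 - 7118) = (-97/142 - 33618)/(-16544) = -4773853/142*(-1/16544) = 4773853/2349248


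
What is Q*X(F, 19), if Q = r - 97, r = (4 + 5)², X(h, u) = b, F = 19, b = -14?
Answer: 224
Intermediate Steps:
X(h, u) = -14
r = 81 (r = 9² = 81)
Q = -16 (Q = 81 - 97 = -16)
Q*X(F, 19) = -16*(-14) = 224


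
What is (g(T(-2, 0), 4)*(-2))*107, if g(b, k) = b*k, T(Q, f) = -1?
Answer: 856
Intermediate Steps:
(g(T(-2, 0), 4)*(-2))*107 = (-1*4*(-2))*107 = -4*(-2)*107 = 8*107 = 856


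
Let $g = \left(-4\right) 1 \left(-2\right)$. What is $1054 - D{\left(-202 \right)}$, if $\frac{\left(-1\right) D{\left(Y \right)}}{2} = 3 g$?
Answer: $1102$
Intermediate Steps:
$g = 8$ ($g = \left(-4\right) \left(-2\right) = 8$)
$D{\left(Y \right)} = -48$ ($D{\left(Y \right)} = - 2 \cdot 3 \cdot 8 = \left(-2\right) 24 = -48$)
$1054 - D{\left(-202 \right)} = 1054 - -48 = 1054 + 48 = 1102$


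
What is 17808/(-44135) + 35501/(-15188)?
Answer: -262472077/95760340 ≈ -2.7409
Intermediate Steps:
17808/(-44135) + 35501/(-15188) = 17808*(-1/44135) + 35501*(-1/15188) = -2544/6305 - 35501/15188 = -262472077/95760340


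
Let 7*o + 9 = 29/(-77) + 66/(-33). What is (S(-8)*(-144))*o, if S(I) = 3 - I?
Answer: 126144/49 ≈ 2574.4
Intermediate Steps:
o = -876/539 (o = -9/7 + (29/(-77) + 66/(-33))/7 = -9/7 + (29*(-1/77) + 66*(-1/33))/7 = -9/7 + (-29/77 - 2)/7 = -9/7 + (⅐)*(-183/77) = -9/7 - 183/539 = -876/539 ≈ -1.6252)
(S(-8)*(-144))*o = ((3 - 1*(-8))*(-144))*(-876/539) = ((3 + 8)*(-144))*(-876/539) = (11*(-144))*(-876/539) = -1584*(-876/539) = 126144/49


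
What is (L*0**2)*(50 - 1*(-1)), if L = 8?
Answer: 0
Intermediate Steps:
(L*0**2)*(50 - 1*(-1)) = (8*0**2)*(50 - 1*(-1)) = (8*0)*(50 + 1) = 0*51 = 0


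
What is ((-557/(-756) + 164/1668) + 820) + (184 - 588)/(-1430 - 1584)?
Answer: 130009975913/158361588 ≈ 820.97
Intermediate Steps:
((-557/(-756) + 164/1668) + 820) + (184 - 588)/(-1430 - 1584) = ((-557*(-1/756) + 164*(1/1668)) + 820) - 404/(-3014) = ((557/756 + 41/417) + 820) - 404*(-1/3014) = (87755/105084 + 820) + 202/1507 = 86256635/105084 + 202/1507 = 130009975913/158361588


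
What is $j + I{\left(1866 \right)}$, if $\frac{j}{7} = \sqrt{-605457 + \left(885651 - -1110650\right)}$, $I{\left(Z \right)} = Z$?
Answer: $1866 + 14 \sqrt{347711} \approx 10121.0$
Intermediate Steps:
$j = 14 \sqrt{347711}$ ($j = 7 \sqrt{-605457 + \left(885651 - -1110650\right)} = 7 \sqrt{-605457 + \left(885651 + 1110650\right)} = 7 \sqrt{-605457 + 1996301} = 7 \sqrt{1390844} = 7 \cdot 2 \sqrt{347711} = 14 \sqrt{347711} \approx 8255.4$)
$j + I{\left(1866 \right)} = 14 \sqrt{347711} + 1866 = 1866 + 14 \sqrt{347711}$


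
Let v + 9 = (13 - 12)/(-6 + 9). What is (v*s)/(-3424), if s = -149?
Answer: -1937/5136 ≈ -0.37714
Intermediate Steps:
v = -26/3 (v = -9 + (13 - 12)/(-6 + 9) = -9 + 1/3 = -9 + 1*(⅓) = -9 + ⅓ = -26/3 ≈ -8.6667)
(v*s)/(-3424) = -26/3*(-149)/(-3424) = (3874/3)*(-1/3424) = -1937/5136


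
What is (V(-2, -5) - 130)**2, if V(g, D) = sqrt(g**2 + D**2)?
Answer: (130 - sqrt(29))**2 ≈ 15529.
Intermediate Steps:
V(g, D) = sqrt(D**2 + g**2)
(V(-2, -5) - 130)**2 = (sqrt((-5)**2 + (-2)**2) - 130)**2 = (sqrt(25 + 4) - 130)**2 = (sqrt(29) - 130)**2 = (-130 + sqrt(29))**2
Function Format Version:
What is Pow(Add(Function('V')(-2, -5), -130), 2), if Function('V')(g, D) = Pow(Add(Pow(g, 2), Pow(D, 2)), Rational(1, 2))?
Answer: Pow(Add(130, Mul(-1, Pow(29, Rational(1, 2)))), 2) ≈ 15529.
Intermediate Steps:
Function('V')(g, D) = Pow(Add(Pow(D, 2), Pow(g, 2)), Rational(1, 2))
Pow(Add(Function('V')(-2, -5), -130), 2) = Pow(Add(Pow(Add(Pow(-5, 2), Pow(-2, 2)), Rational(1, 2)), -130), 2) = Pow(Add(Pow(Add(25, 4), Rational(1, 2)), -130), 2) = Pow(Add(Pow(29, Rational(1, 2)), -130), 2) = Pow(Add(-130, Pow(29, Rational(1, 2))), 2)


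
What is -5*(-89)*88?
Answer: 39160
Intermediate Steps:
-5*(-89)*88 = 445*88 = 39160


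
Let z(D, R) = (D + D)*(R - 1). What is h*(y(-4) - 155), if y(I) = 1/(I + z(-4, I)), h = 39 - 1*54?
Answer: 27895/12 ≈ 2324.6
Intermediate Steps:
z(D, R) = 2*D*(-1 + R) (z(D, R) = (2*D)*(-1 + R) = 2*D*(-1 + R))
h = -15 (h = 39 - 54 = -15)
y(I) = 1/(8 - 7*I) (y(I) = 1/(I + 2*(-4)*(-1 + I)) = 1/(I + (8 - 8*I)) = 1/(8 - 7*I))
h*(y(-4) - 155) = -15*(1/(8 - 7*(-4)) - 155) = -15*(1/(8 + 28) - 155) = -15*(1/36 - 155) = -15*(-5579/36) = 27895/12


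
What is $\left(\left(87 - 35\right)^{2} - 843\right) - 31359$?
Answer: $-29498$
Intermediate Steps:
$\left(\left(87 - 35\right)^{2} - 843\right) - 31359 = \left(52^{2} - 843\right) - 31359 = \left(2704 - 843\right) - 31359 = 1861 - 31359 = -29498$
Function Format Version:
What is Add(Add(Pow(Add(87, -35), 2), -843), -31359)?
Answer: -29498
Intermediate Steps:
Add(Add(Pow(Add(87, -35), 2), -843), -31359) = Add(Add(Pow(52, 2), -843), -31359) = Add(Add(2704, -843), -31359) = Add(1861, -31359) = -29498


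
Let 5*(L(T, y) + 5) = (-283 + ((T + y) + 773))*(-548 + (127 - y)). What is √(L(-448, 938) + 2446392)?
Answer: √2180023 ≈ 1476.5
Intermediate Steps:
L(T, y) = -5 + (-421 - y)*(490 + T + y)/5 (L(T, y) = -5 + ((-283 + ((T + y) + 773))*(-548 + (127 - y)))/5 = -5 + ((-283 + (773 + T + y))*(-421 - y))/5 = -5 + ((490 + T + y)*(-421 - y))/5 = -5 + ((-421 - y)*(490 + T + y))/5 = -5 + (-421 - y)*(490 + T + y)/5)
√(L(-448, 938) + 2446392) = √((-41263 - 911/5*938 - 421/5*(-448) - ⅕*938² - ⅕*(-448)*938) + 2446392) = √((-41263 - 854518/5 + 188608/5 - ⅕*879844 + 420224/5) + 2446392) = √((-41263 - 854518/5 + 188608/5 - 879844/5 + 420224/5) + 2446392) = √(-266369 + 2446392) = √2180023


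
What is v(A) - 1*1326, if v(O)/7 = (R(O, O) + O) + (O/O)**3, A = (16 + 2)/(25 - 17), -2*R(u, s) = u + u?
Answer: -1319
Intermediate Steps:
R(u, s) = -u (R(u, s) = -(u + u)/2 = -u)
A = 9/4 (A = 18/8 = 18*(1/8) = 9/4 ≈ 2.2500)
v(O) = 7 (v(O) = 7*((-O + O) + (O/O)**3) = 7*(0 + 1**3) = 7*(0 + 1) = 7*1 = 7)
v(A) - 1*1326 = 7 - 1*1326 = 7 - 1326 = -1319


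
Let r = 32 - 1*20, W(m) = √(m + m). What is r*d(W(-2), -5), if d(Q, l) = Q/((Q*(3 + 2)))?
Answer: 12/5 ≈ 2.4000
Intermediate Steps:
W(m) = √2*√m (W(m) = √(2*m) = √2*√m)
d(Q, l) = ⅕ (d(Q, l) = Q/((Q*5)) = Q/((5*Q)) = Q*(1/(5*Q)) = ⅕)
r = 12 (r = 32 - 20 = 12)
r*d(W(-2), -5) = 12*(⅕) = 12/5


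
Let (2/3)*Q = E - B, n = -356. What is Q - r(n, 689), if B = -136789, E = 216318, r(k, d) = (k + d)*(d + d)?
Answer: 141573/2 ≈ 70787.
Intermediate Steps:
r(k, d) = 2*d*(d + k) (r(k, d) = (d + k)*(2*d) = 2*d*(d + k))
Q = 1059321/2 (Q = 3*(216318 - 1*(-136789))/2 = 3*(216318 + 136789)/2 = (3/2)*353107 = 1059321/2 ≈ 5.2966e+5)
Q - r(n, 689) = 1059321/2 - 2*689*(689 - 356) = 1059321/2 - 2*689*333 = 1059321/2 - 1*458874 = 1059321/2 - 458874 = 141573/2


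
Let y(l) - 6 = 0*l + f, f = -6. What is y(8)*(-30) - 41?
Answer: -41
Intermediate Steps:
y(l) = 0 (y(l) = 6 + (0*l - 6) = 6 + (0 - 6) = 6 - 6 = 0)
y(8)*(-30) - 41 = 0*(-30) - 41 = 0 - 41 = -41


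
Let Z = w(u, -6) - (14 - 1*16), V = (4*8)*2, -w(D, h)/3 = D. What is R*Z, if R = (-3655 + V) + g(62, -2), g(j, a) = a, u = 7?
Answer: 68267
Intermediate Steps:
w(D, h) = -3*D
V = 64 (V = 32*2 = 64)
Z = -19 (Z = -3*7 - (14 - 1*16) = -21 - (14 - 16) = -21 - 1*(-2) = -21 + 2 = -19)
R = -3593 (R = (-3655 + 64) - 2 = -3591 - 2 = -3593)
R*Z = -3593*(-19) = 68267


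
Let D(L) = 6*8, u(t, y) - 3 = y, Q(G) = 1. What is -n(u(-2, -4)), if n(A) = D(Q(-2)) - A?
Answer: -49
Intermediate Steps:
u(t, y) = 3 + y
D(L) = 48
n(A) = 48 - A
-n(u(-2, -4)) = -(48 - (3 - 4)) = -(48 - 1*(-1)) = -(48 + 1) = -1*49 = -49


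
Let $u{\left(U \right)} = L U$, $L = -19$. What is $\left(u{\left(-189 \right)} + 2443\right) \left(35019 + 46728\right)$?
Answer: $493261398$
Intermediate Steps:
$u{\left(U \right)} = - 19 U$
$\left(u{\left(-189 \right)} + 2443\right) \left(35019 + 46728\right) = \left(\left(-19\right) \left(-189\right) + 2443\right) \left(35019 + 46728\right) = \left(3591 + 2443\right) 81747 = 6034 \cdot 81747 = 493261398$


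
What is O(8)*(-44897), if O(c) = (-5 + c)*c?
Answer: -1077528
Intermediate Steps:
O(c) = c*(-5 + c)
O(8)*(-44897) = (8*(-5 + 8))*(-44897) = (8*3)*(-44897) = 24*(-44897) = -1077528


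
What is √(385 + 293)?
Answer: √678 ≈ 26.038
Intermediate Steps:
√(385 + 293) = √678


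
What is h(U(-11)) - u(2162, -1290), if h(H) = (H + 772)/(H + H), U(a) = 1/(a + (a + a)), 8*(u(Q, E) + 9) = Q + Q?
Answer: -13269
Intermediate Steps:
u(Q, E) = -9 + Q/4 (u(Q, E) = -9 + (Q + Q)/8 = -9 + (2*Q)/8 = -9 + Q/4)
U(a) = 1/(3*a) (U(a) = 1/(a + 2*a) = 1/(3*a))
h(H) = (772 + H)/(2*H) (h(H) = (772 + H)/((2*H)) = (772 + H)*(1/(2*H)) = (772 + H)/(2*H))
h(U(-11)) - u(2162, -1290) = (772 + (⅓)/(-11))/(2*(((⅓)/(-11)))) - (-9 + (¼)*2162) = (772 + (⅓)*(-1/11))/(2*(((⅓)*(-1/11)))) - (-9 + 1081/2) = (772 - 1/33)/(2*(-1/33)) - 1*1063/2 = (½)*(-33)*(25475/33) - 1063/2 = -25475/2 - 1063/2 = -13269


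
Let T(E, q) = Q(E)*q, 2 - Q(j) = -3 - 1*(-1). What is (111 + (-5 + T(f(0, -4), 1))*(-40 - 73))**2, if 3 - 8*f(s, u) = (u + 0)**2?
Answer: 50176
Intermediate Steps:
f(s, u) = 3/8 - u**2/8 (f(s, u) = 3/8 - (u + 0)**2/8 = 3/8 - u**2/8)
Q(j) = 4 (Q(j) = 2 - (-3 - 1*(-1)) = 2 - (-3 + 1) = 2 - 1*(-2) = 2 + 2 = 4)
T(E, q) = 4*q
(111 + (-5 + T(f(0, -4), 1))*(-40 - 73))**2 = (111 + (-5 + 4*1)*(-40 - 73))**2 = (111 + (-5 + 4)*(-113))**2 = (111 - 1*(-113))**2 = (111 + 113)**2 = 224**2 = 50176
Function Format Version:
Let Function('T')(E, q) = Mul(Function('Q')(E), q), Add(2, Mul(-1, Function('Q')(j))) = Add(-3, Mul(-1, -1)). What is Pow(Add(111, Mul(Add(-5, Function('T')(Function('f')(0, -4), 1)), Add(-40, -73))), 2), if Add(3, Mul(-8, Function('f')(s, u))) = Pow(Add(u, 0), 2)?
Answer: 50176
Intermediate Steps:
Function('f')(s, u) = Add(Rational(3, 8), Mul(Rational(-1, 8), Pow(u, 2))) (Function('f')(s, u) = Add(Rational(3, 8), Mul(Rational(-1, 8), Pow(Add(u, 0), 2))) = Add(Rational(3, 8), Mul(Rational(-1, 8), Pow(u, 2))))
Function('Q')(j) = 4 (Function('Q')(j) = Add(2, Mul(-1, Add(-3, Mul(-1, -1)))) = Add(2, Mul(-1, Add(-3, 1))) = Add(2, Mul(-1, -2)) = Add(2, 2) = 4)
Function('T')(E, q) = Mul(4, q)
Pow(Add(111, Mul(Add(-5, Function('T')(Function('f')(0, -4), 1)), Add(-40, -73))), 2) = Pow(Add(111, Mul(Add(-5, Mul(4, 1)), Add(-40, -73))), 2) = Pow(Add(111, Mul(Add(-5, 4), -113)), 2) = Pow(Add(111, Mul(-1, -113)), 2) = Pow(Add(111, 113), 2) = Pow(224, 2) = 50176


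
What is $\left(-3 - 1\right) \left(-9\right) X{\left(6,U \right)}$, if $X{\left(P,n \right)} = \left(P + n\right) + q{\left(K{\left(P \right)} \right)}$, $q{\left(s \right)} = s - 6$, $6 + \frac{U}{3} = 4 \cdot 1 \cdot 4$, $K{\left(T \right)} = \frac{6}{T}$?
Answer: $1116$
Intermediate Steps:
$U = 30$ ($U = -18 + 3 \cdot 4 \cdot 1 \cdot 4 = -18 + 3 \cdot 4 \cdot 4 = -18 + 3 \cdot 16 = -18 + 48 = 30$)
$q{\left(s \right)} = -6 + s$ ($q{\left(s \right)} = s - 6 = -6 + s$)
$X{\left(P,n \right)} = -6 + P + n + \frac{6}{P}$ ($X{\left(P,n \right)} = \left(P + n\right) - \left(6 - \frac{6}{P}\right) = -6 + P + n + \frac{6}{P}$)
$\left(-3 - 1\right) \left(-9\right) X{\left(6,U \right)} = \left(-3 - 1\right) \left(-9\right) \left(-6 + 6 + 30 + \frac{6}{6}\right) = \left(-3 - 1\right) \left(-9\right) \left(-6 + 6 + 30 + 6 \cdot \frac{1}{6}\right) = \left(-4\right) \left(-9\right) \left(-6 + 6 + 30 + 1\right) = 36 \cdot 31 = 1116$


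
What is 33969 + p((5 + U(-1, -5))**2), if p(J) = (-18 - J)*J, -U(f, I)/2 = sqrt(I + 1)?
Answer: 35326 + 1440*I ≈ 35326.0 + 1440.0*I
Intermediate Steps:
U(f, I) = -2*sqrt(1 + I) (U(f, I) = -2*sqrt(I + 1) = -2*sqrt(1 + I))
p(J) = J*(-18 - J)
33969 + p((5 + U(-1, -5))**2) = 33969 - (5 - 2*sqrt(1 - 5))**2*(18 + (5 - 2*sqrt(1 - 5))**2) = 33969 - (5 - 4*I)**2*(18 + (5 - 4*I)**2)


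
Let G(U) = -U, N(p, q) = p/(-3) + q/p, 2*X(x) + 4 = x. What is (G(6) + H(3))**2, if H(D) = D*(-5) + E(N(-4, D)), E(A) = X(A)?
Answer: 297025/576 ≈ 515.67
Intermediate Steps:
X(x) = -2 + x/2
N(p, q) = -p/3 + q/p (N(p, q) = p*(-1/3) + q/p = -p/3 + q/p)
E(A) = -2 + A/2
H(D) = -4/3 - 41*D/8 (H(D) = D*(-5) + (-2 + (-1/3*(-4) + D/(-4))/2) = -5*D + (-2 + (4/3 + D*(-1/4))/2) = -5*D + (-2 + (4/3 - D/4)/2) = -5*D + (-2 + (2/3 - D/8)) = -5*D + (-4/3 - D/8) = -4/3 - 41*D/8)
(G(6) + H(3))**2 = (-1*6 + (-4/3 - 41/8*3))**2 = (-6 + (-4/3 - 123/8))**2 = (-6 - 401/24)**2 = (-545/24)**2 = 297025/576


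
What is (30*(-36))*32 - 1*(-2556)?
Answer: -32004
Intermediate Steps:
(30*(-36))*32 - 1*(-2556) = -1080*32 + 2556 = -34560 + 2556 = -32004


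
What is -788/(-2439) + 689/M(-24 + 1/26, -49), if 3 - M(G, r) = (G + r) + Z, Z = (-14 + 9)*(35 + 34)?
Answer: 52316906/26694855 ≈ 1.9598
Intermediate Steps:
Z = -345 (Z = -5*69 = -345)
M(G, r) = 348 - G - r (M(G, r) = 3 - ((G + r) - 345) = 3 - (-345 + G + r) = 3 + (345 - G - r) = 348 - G - r)
-788/(-2439) + 689/M(-24 + 1/26, -49) = -788/(-2439) + 689/(348 - (-24 + 1/26) - 1*(-49)) = -788*(-1/2439) + 689/(348 - (-24 + 1/26) + 49) = 788/2439 + 689/(348 - 1*(-623/26) + 49) = 788/2439 + 689/(348 + 623/26 + 49) = 788/2439 + 689/(10945/26) = 788/2439 + 689*(26/10945) = 788/2439 + 17914/10945 = 52316906/26694855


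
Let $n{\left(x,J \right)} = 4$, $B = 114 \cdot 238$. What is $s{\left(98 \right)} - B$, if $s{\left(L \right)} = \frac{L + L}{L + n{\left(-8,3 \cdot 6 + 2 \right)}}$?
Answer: $- \frac{1383634}{51} \approx -27130.0$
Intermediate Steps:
$B = 27132$
$s{\left(L \right)} = \frac{2 L}{4 + L}$ ($s{\left(L \right)} = \frac{L + L}{L + 4} = \frac{2 L}{4 + L}$)
$s{\left(98 \right)} - B = 2 \cdot 98 \frac{1}{4 + 98} - 27132 = 2 \cdot 98 \cdot \frac{1}{102} - 27132 = \frac{98}{51} - 27132 = - \frac{1383634}{51}$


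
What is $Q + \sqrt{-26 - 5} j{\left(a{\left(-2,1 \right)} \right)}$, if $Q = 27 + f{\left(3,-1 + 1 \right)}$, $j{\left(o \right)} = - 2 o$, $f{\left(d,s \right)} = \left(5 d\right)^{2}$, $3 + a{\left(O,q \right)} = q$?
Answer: $252 + 4 i \sqrt{31} \approx 252.0 + 22.271 i$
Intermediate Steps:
$a{\left(O,q \right)} = -3 + q$
$f{\left(d,s \right)} = 25 d^{2}$
$Q = 252$ ($Q = 27 + 25 \cdot 3^{2} = 27 + 25 \cdot 9 = 27 + 225 = 252$)
$Q + \sqrt{-26 - 5} j{\left(a{\left(-2,1 \right)} \right)} = 252 + \sqrt{-26 - 5} \left(- 2 \left(-3 + 1\right)\right) = 252 + \sqrt{-31} \left(\left(-2\right) \left(-2\right)\right) = 252 + i \sqrt{31} \cdot 4 = 252 + 4 i \sqrt{31}$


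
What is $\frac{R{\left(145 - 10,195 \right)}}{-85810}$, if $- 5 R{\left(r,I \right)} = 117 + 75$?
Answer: $\frac{96}{214525} \approx 0.0004475$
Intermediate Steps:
$R{\left(r,I \right)} = - \frac{192}{5}$ ($R{\left(r,I \right)} = - \frac{117 + 75}{5} = \left(- \frac{1}{5}\right) 192 = - \frac{192}{5}$)
$\frac{R{\left(145 - 10,195 \right)}}{-85810} = - \frac{192}{5 \left(-85810\right)} = \left(- \frac{192}{5}\right) \left(- \frac{1}{85810}\right) = \frac{96}{214525}$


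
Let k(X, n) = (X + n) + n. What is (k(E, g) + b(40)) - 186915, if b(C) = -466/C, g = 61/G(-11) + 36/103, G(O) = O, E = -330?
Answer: -4243471169/22660 ≈ -1.8727e+5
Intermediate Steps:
g = -5887/1133 (g = 61/(-11) + 36/103 = 61*(-1/11) + 36*(1/103) = -61/11 + 36/103 = -5887/1133 ≈ -5.1959)
k(X, n) = X + 2*n
(k(E, g) + b(40)) - 186915 = ((-330 + 2*(-5887/1133)) - 466/40) - 186915 = ((-330 - 11774/1133) - 466*1/40) - 186915 = (-385664/1133 - 233/20) - 186915 = -7977269/22660 - 186915 = -4243471169/22660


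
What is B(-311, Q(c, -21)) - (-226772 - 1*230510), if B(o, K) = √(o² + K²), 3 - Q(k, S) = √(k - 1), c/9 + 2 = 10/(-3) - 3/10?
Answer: 457282 + √(9667830 - 60*I*√5170)/10 ≈ 4.5759e+5 - 0.069375*I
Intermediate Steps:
c = -507/10 (c = -18 + 9*(10/(-3) - 3/10) = -18 + 9*(10*(-⅓) - 3*⅒) = -18 + 9*(-10/3 - 3/10) = -18 + 9*(-109/30) = -18 - 327/10 = -507/10 ≈ -50.700)
Q(k, S) = 3 - √(-1 + k) (Q(k, S) = 3 - √(k - 1) = 3 - √(-1 + k))
B(o, K) = √(K² + o²)
B(-311, Q(c, -21)) - (-226772 - 1*230510) = √((3 - √(-1 - 507/10))² + (-311)²) - (-226772 - 1*230510) = √((3 - √(-517/10))² + 96721) - (-226772 - 230510) = √((3 - I*√5170/10)² + 96721) - 1*(-457282) = √((3 - I*√5170/10)² + 96721) + 457282 = √(96721 + (3 - I*√5170/10)²) + 457282 = 457282 + √(96721 + (3 - I*√5170/10)²)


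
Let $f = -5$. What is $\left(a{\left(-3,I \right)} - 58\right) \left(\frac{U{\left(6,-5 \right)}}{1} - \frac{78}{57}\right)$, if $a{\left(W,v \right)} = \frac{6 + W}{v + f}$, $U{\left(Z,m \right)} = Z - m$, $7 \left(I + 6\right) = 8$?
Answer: $- \frac{245403}{437} \approx -561.56$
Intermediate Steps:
$I = - \frac{34}{7}$ ($I = -6 + \frac{1}{7} \cdot 8 = -6 + \frac{8}{7} = - \frac{34}{7} \approx -4.8571$)
$a{\left(W,v \right)} = \frac{6 + W}{-5 + v}$ ($a{\left(W,v \right)} = \frac{6 + W}{v - 5} = \frac{6 + W}{-5 + v}$)
$\left(a{\left(-3,I \right)} - 58\right) \left(\frac{U{\left(6,-5 \right)}}{1} - \frac{78}{57}\right) = \left(\frac{6 - 3}{-5 - \frac{34}{7}} - 58\right) \left(\frac{6 - -5}{1} - \frac{78}{57}\right) = \left(\frac{1}{- \frac{69}{7}} \cdot 3 - 58\right) \left(\left(6 + 5\right) 1 - \frac{26}{19}\right) = \left(\left(- \frac{7}{69}\right) 3 - 58\right) \left(11 \cdot 1 - \frac{26}{19}\right) = \left(- \frac{7}{23} - 58\right) \left(11 - \frac{26}{19}\right) = \left(- \frac{1341}{23}\right) \frac{183}{19} = - \frac{245403}{437}$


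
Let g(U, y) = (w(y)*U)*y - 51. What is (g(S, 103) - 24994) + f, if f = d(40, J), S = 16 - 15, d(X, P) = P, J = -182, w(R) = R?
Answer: -14618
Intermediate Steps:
S = 1
f = -182
g(U, y) = -51 + U*y² (g(U, y) = (y*U)*y - 51 = (U*y)*y - 51 = U*y² - 51 = -51 + U*y²)
(g(S, 103) - 24994) + f = ((-51 + 1*103²) - 24994) - 182 = ((-51 + 1*10609) - 24994) - 182 = ((-51 + 10609) - 24994) - 182 = (10558 - 24994) - 182 = -14436 - 182 = -14618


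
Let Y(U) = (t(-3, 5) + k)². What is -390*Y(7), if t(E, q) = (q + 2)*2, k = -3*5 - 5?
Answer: -14040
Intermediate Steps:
k = -20 (k = -15 - 5 = -20)
t(E, q) = 4 + 2*q (t(E, q) = (2 + q)*2 = 4 + 2*q)
Y(U) = 36 (Y(U) = ((4 + 2*5) - 20)² = ((4 + 10) - 20)² = (14 - 20)² = (-6)² = 36)
-390*Y(7) = -390*36 = -14040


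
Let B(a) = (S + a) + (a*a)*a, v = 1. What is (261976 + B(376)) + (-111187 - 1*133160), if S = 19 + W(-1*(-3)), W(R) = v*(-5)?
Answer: 53175395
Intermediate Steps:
W(R) = -5 (W(R) = 1*(-5) = -5)
S = 14 (S = 19 - 5 = 14)
B(a) = 14 + a + a³ (B(a) = (14 + a) + (a*a)*a = (14 + a) + a²*a = (14 + a) + a³ = 14 + a + a³)
(261976 + B(376)) + (-111187 - 1*133160) = (261976 + (14 + 376 + 376³)) + (-111187 - 1*133160) = (261976 + (14 + 376 + 53157376)) + (-111187 - 133160) = (261976 + 53157766) - 244347 = 53419742 - 244347 = 53175395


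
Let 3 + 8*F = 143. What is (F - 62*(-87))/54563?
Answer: 10823/109126 ≈ 0.099179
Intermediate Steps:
F = 35/2 (F = -3/8 + (⅛)*143 = -3/8 + 143/8 = 35/2 ≈ 17.500)
(F - 62*(-87))/54563 = (35/2 - 62*(-87))/54563 = (35/2 + 5394)*(1/54563) = (10823/2)*(1/54563) = 10823/109126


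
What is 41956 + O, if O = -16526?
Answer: 25430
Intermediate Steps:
41956 + O = 41956 - 16526 = 25430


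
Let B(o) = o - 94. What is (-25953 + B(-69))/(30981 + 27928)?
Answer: -26116/58909 ≈ -0.44333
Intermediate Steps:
B(o) = -94 + o
(-25953 + B(-69))/(30981 + 27928) = (-25953 + (-94 - 69))/(30981 + 27928) = (-25953 - 163)/58909 = -26116*1/58909 = -26116/58909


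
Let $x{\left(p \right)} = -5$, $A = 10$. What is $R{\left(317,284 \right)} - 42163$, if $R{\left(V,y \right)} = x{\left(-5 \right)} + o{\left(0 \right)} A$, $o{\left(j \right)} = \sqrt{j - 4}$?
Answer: $-42168 + 20 i \approx -42168.0 + 20.0 i$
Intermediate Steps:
$o{\left(j \right)} = \sqrt{-4 + j}$
$R{\left(V,y \right)} = -5 + 20 i$ ($R{\left(V,y \right)} = -5 + \sqrt{-4 + 0} \cdot 10 = -5 + \sqrt{-4} \cdot 10 = -5 + 2 i 10 = -5 + 20 i$)
$R{\left(317,284 \right)} - 42163 = \left(-5 + 20 i\right) - 42163 = -42168 + 20 i$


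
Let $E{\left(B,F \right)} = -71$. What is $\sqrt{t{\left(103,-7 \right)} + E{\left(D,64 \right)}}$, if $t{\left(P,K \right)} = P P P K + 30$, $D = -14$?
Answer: $i \sqrt{7649130} \approx 2765.7 i$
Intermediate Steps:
$t{\left(P,K \right)} = 30 + K P^{3}$ ($t{\left(P,K \right)} = P^{2} P K + 30 = P^{3} K + 30 = K P^{3} + 30 = 30 + K P^{3}$)
$\sqrt{t{\left(103,-7 \right)} + E{\left(D,64 \right)}} = \sqrt{\left(30 - 7 \cdot 103^{3}\right) - 71} = \sqrt{\left(30 - 7649089\right) - 71} = \sqrt{-7649059 - 71} = \sqrt{-7649130} = i \sqrt{7649130}$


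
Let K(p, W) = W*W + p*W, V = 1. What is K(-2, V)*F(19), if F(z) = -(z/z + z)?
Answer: 20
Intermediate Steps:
K(p, W) = W² + W*p
F(z) = -1 - z (F(z) = -(1 + z) = -1 - z)
K(-2, V)*F(19) = (1*(1 - 2))*(-1 - 1*19) = (1*(-1))*(-1 - 19) = -1*(-20) = 20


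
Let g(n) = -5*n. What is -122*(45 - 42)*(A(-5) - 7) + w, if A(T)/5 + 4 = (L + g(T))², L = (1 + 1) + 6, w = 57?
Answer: -1982931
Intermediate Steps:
L = 8 (L = 2 + 6 = 8)
A(T) = -20 + 5*(8 - 5*T)²
-122*(45 - 42)*(A(-5) - 7) + w = -122*(45 - 42)*((-20 + 5*(-8 + 5*(-5))²) - 7) + 57 = -366*((-20 + 5*(-8 - 25)²) - 7) + 57 = -366*((-20 + 5*(-33)²) - 7) + 57 = -366*((-20 + 5*1089) - 7) + 57 = -366*((-20 + 5445) - 7) + 57 = -366*(5425 - 7) + 57 = -366*5418 + 57 = -122*16254 + 57 = -1982988 + 57 = -1982931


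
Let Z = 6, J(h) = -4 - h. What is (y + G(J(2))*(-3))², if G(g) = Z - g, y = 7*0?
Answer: 1296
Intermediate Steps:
y = 0
G(g) = 6 - g
(y + G(J(2))*(-3))² = (0 + (6 - (-4 - 1*2))*(-3))² = (0 + (6 - (-4 - 2))*(-3))² = (0 + (6 - 1*(-6))*(-3))² = (0 + (6 + 6)*(-3))² = (0 + 12*(-3))² = (0 - 36)² = (-36)² = 1296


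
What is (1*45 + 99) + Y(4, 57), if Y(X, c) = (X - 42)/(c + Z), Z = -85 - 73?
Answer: 14582/101 ≈ 144.38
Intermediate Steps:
Z = -158
Y(X, c) = (-42 + X)/(-158 + c) (Y(X, c) = (X - 42)/(c - 158) = (-42 + X)/(-158 + c))
(1*45 + 99) + Y(4, 57) = (1*45 + 99) + (-42 + 4)/(-158 + 57) = (45 + 99) - 38/(-101) = 144 - 1/101*(-38) = 144 + 38/101 = 14582/101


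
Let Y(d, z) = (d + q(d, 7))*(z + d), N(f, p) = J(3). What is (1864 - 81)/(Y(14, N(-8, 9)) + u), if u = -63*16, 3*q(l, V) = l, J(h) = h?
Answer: -5349/2072 ≈ -2.5816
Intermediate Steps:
N(f, p) = 3
q(l, V) = l/3
u = -1008
Y(d, z) = 4*d*(d + z)/3 (Y(d, z) = (d + d/3)*(z + d) = (4*d/3)*(d + z) = 4*d*(d + z)/3)
(1864 - 81)/(Y(14, N(-8, 9)) + u) = (1864 - 81)/((4/3)*14*(14 + 3) - 1008) = 1783/((4/3)*14*17 - 1008) = 1783/(952/3 - 1008) = 1783/(-2072/3) = 1783*(-3/2072) = -5349/2072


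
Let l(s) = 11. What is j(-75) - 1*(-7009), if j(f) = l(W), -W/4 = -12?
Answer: 7020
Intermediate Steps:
W = 48 (W = -4*(-12) = 48)
j(f) = 11
j(-75) - 1*(-7009) = 11 - 1*(-7009) = 11 + 7009 = 7020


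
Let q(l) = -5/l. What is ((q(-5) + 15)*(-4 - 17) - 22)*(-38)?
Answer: 13604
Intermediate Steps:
((q(-5) + 15)*(-4 - 17) - 22)*(-38) = ((-5/(-5) + 15)*(-4 - 17) - 22)*(-38) = ((-5*(-⅕) + 15)*(-21) - 22)*(-38) = ((1 + 15)*(-21) - 22)*(-38) = (16*(-21) - 22)*(-38) = (-336 - 22)*(-38) = -358*(-38) = 13604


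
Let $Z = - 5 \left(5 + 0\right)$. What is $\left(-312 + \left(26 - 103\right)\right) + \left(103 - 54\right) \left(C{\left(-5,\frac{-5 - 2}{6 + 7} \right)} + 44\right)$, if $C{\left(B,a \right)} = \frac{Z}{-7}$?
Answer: $1942$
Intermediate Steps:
$Z = -25$ ($Z = \left(-5\right) 5 = -25$)
$C{\left(B,a \right)} = \frac{25}{7}$ ($C{\left(B,a \right)} = - \frac{25}{-7} = \left(-25\right) \left(- \frac{1}{7}\right) = \frac{25}{7}$)
$\left(-312 + \left(26 - 103\right)\right) + \left(103 - 54\right) \left(C{\left(-5,\frac{-5 - 2}{6 + 7} \right)} + 44\right) = \left(-312 + \left(26 - 103\right)\right) + \left(103 - 54\right) \left(\frac{25}{7} + 44\right) = \left(-312 + \left(26 - 103\right)\right) + 49 \cdot \frac{333}{7} = \left(-312 - 77\right) + 2331 = -389 + 2331 = 1942$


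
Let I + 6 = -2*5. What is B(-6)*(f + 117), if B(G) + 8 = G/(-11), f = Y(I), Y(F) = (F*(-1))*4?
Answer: -14842/11 ≈ -1349.3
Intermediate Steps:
I = -16 (I = -6 - 2*5 = -6 - 10 = -16)
Y(F) = -4*F (Y(F) = -F*4 = -4*F)
f = 64 (f = -4*(-16) = 64)
B(G) = -8 - G/11 (B(G) = -8 + G/(-11) = -8 + G*(-1/11) = -8 - G/11)
B(-6)*(f + 117) = (-8 - 1/11*(-6))*(64 + 117) = (-8 + 6/11)*181 = -82/11*181 = -14842/11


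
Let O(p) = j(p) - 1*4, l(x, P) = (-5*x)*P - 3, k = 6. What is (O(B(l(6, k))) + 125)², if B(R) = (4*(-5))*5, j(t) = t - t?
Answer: 14641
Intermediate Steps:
l(x, P) = -3 - 5*P*x (l(x, P) = -5*P*x - 3 = -3 - 5*P*x)
j(t) = 0
B(R) = -100 (B(R) = -20*5 = -100)
O(p) = -4 (O(p) = 0 - 1*4 = 0 - 4 = -4)
(O(B(l(6, k))) + 125)² = (-4 + 125)² = 121² = 14641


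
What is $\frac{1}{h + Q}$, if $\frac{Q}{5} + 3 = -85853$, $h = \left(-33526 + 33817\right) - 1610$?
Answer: $- \frac{1}{430599} \approx -2.3223 \cdot 10^{-6}$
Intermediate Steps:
$h = -1319$ ($h = 291 - 1610 = -1319$)
$Q = -429280$ ($Q = -15 + 5 \left(-85853\right) = -15 - 429265 = -429280$)
$\frac{1}{h + Q} = \frac{1}{-1319 - 429280} = \frac{1}{-430599} = - \frac{1}{430599}$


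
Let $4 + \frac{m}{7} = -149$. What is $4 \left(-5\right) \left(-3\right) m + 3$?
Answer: $-64257$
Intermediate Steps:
$m = -1071$ ($m = -28 + 7 \left(-149\right) = -28 - 1043 = -1071$)
$4 \left(-5\right) \left(-3\right) m + 3 = 4 \left(-5\right) \left(-3\right) \left(-1071\right) + 3 = \left(-20\right) \left(-3\right) \left(-1071\right) + 3 = 60 \left(-1071\right) + 3 = -64260 + 3 = -64257$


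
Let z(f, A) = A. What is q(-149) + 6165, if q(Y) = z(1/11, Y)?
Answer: 6016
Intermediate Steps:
q(Y) = Y
q(-149) + 6165 = -149 + 6165 = 6016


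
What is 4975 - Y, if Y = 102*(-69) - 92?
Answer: 12105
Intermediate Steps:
Y = -7130 (Y = -7038 - 92 = -7130)
4975 - Y = 4975 - 1*(-7130) = 4975 + 7130 = 12105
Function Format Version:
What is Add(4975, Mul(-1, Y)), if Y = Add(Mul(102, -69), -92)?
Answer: 12105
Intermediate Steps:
Y = -7130 (Y = Add(-7038, -92) = -7130)
Add(4975, Mul(-1, Y)) = Add(4975, Mul(-1, -7130)) = Add(4975, 7130) = 12105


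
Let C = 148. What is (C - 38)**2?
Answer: 12100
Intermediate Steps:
(C - 38)**2 = (148 - 38)**2 = 110**2 = 12100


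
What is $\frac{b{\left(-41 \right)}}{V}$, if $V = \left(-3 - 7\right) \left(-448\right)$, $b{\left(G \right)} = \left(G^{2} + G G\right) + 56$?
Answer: $\frac{1709}{2240} \approx 0.76295$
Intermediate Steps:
$b{\left(G \right)} = 56 + 2 G^{2}$ ($b{\left(G \right)} = \left(G^{2} + G^{2}\right) + 56 = 2 G^{2} + 56 = 56 + 2 G^{2}$)
$V = 4480$ ($V = \left(-10\right) \left(-448\right) = 4480$)
$\frac{b{\left(-41 \right)}}{V} = \frac{56 + 2 \left(-41\right)^{2}}{4480} = \left(56 + 2 \cdot 1681\right) \frac{1}{4480} = \left(56 + 3362\right) \frac{1}{4480} = 3418 \cdot \frac{1}{4480} = \frac{1709}{2240}$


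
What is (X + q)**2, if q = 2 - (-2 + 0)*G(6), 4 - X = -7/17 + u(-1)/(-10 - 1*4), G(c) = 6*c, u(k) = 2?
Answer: 87385104/14161 ≈ 6170.8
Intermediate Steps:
X = 542/119 (X = 4 - (-7/17 + 2/(-10 - 1*4)) = 4 - (-7*1/17 + 2/(-10 - 4)) = 4 - (-7/17 + 2/(-14)) = 4 - (-7/17 + 2*(-1/14)) = 4 - (-7/17 - 1/7) = 4 - 1*(-66/119) = 4 + 66/119 = 542/119 ≈ 4.5546)
q = 74 (q = 2 - (-2 + 0)*6*6 = 2 - (-2)*36 = 2 - 1*(-72) = 2 + 72 = 74)
(X + q)**2 = (542/119 + 74)**2 = (9348/119)**2 = 87385104/14161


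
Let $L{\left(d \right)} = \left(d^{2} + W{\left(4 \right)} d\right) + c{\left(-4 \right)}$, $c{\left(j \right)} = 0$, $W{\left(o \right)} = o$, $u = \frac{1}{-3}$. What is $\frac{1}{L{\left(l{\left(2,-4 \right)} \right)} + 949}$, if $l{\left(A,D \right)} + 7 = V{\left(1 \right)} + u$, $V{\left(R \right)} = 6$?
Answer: $\frac{9}{8509} \approx 0.0010577$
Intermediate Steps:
$u = - \frac{1}{3} \approx -0.33333$
$l{\left(A,D \right)} = - \frac{4}{3}$ ($l{\left(A,D \right)} = -7 + \left(6 - \frac{1}{3}\right) = -7 + \frac{17}{3} = - \frac{4}{3}$)
$L{\left(d \right)} = d^{2} + 4 d$ ($L{\left(d \right)} = \left(d^{2} + 4 d\right) + 0 = d^{2} + 4 d$)
$\frac{1}{L{\left(l{\left(2,-4 \right)} \right)} + 949} = \frac{1}{- \frac{4 \left(4 - \frac{4}{3}\right)}{3} + 949} = \frac{1}{\left(- \frac{4}{3}\right) \frac{8}{3} + 949} = \frac{1}{- \frac{32}{9} + 949} = \frac{1}{\frac{8509}{9}} = \frac{9}{8509}$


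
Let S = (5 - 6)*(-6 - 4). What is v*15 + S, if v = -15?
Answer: -215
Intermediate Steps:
S = 10 (S = -1*(-10) = 10)
v*15 + S = -15*15 + 10 = -225 + 10 = -215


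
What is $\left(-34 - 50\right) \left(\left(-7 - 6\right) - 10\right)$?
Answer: $1932$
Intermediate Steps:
$\left(-34 - 50\right) \left(\left(-7 - 6\right) - 10\right) = - 84 \left(-13 - 10\right) = \left(-84\right) \left(-23\right) = 1932$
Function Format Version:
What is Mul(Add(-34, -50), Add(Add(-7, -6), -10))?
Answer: 1932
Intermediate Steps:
Mul(Add(-34, -50), Add(Add(-7, -6), -10)) = Mul(-84, Add(-13, -10)) = Mul(-84, -23) = 1932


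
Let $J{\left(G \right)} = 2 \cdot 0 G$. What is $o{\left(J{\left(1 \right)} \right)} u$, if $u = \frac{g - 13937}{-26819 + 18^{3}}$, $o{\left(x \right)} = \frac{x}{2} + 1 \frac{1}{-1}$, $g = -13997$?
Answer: $- \frac{27934}{20987} \approx -1.331$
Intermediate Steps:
$J{\left(G \right)} = 0$ ($J{\left(G \right)} = 0 G = 0$)
$o{\left(x \right)} = -1 + \frac{x}{2}$ ($o{\left(x \right)} = x \frac{1}{2} + 1 \left(-1\right) = \frac{x}{2} - 1 = -1 + \frac{x}{2}$)
$u = \frac{27934}{20987}$ ($u = \frac{-13997 - 13937}{-26819 + 18^{3}} = - \frac{27934}{-26819 + 5832} = - \frac{27934}{-20987} = \left(-27934\right) \left(- \frac{1}{20987}\right) = \frac{27934}{20987} \approx 1.331$)
$o{\left(J{\left(1 \right)} \right)} u = \left(-1 + \frac{1}{2} \cdot 0\right) \frac{27934}{20987} = \left(-1 + 0\right) \frac{27934}{20987} = \left(-1\right) \frac{27934}{20987} = - \frac{27934}{20987}$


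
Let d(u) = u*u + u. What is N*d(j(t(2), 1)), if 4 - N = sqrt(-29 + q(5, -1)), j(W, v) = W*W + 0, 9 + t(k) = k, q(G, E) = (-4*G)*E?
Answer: 9800 - 7350*I ≈ 9800.0 - 7350.0*I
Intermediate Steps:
q(G, E) = -4*E*G
t(k) = -9 + k
j(W, v) = W**2 (j(W, v) = W**2 + 0 = W**2)
d(u) = u + u**2 (d(u) = u**2 + u = u + u**2)
N = 4 - 3*I (N = 4 - sqrt(-29 - 4*(-1)*5) = 4 - sqrt(-29 + 20) = 4 - sqrt(-9) = 4 - 3*I ≈ 4.0 - 3.0*I)
N*d(j(t(2), 1)) = (4 - 3*I)*((-9 + 2)**2*(1 + (-9 + 2)**2)) = (4 - 3*I)*((-7)**2*(1 + (-7)**2)) = (4 - 3*I)*(49*(1 + 49)) = (4 - 3*I)*(49*50) = (4 - 3*I)*2450 = 9800 - 7350*I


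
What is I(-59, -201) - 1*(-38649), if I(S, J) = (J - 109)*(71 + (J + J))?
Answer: 141259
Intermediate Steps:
I(S, J) = (-109 + J)*(71 + 2*J)
I(-59, -201) - 1*(-38649) = (-7739 - 147*(-201) + 2*(-201)**2) - 1*(-38649) = (-7739 + 29547 + 2*40401) + 38649 = (-7739 + 29547 + 80802) + 38649 = 102610 + 38649 = 141259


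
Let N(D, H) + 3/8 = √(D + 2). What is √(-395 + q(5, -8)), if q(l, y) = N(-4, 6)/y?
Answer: √(-25277 - 8*I*√2)/8 ≈ 0.0044476 - 19.873*I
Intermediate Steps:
N(D, H) = -3/8 + √(2 + D) (N(D, H) = -3/8 + √(D + 2) = -3/8 + √(2 + D))
q(l, y) = (-3/8 + I*√2)/y (q(l, y) = (-3/8 + √(2 - 4))/y = (-3/8 + √(-2))/y = (-3/8 + I*√2)/y)
√(-395 + q(5, -8)) = √(-395 + (-3/8 + I*√2)/(-8)) = √(-395 - (-3/8 + I*√2)/8) = √(-395 + (3/64 - I*√2/8)) = √(-25277/64 - I*√2/8)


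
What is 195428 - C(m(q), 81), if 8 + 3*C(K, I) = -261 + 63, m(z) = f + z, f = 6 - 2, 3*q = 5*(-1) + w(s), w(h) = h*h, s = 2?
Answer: 586490/3 ≈ 1.9550e+5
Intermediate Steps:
w(h) = h**2
q = -1/3 (q = (5*(-1) + 2**2)/3 = (-5 + 4)/3 = (1/3)*(-1) = -1/3 ≈ -0.33333)
f = 4
m(z) = 4 + z
C(K, I) = -206/3 (C(K, I) = -8/3 + (-261 + 63)/3 = -8/3 + (1/3)*(-198) = -8/3 - 66 = -206/3)
195428 - C(m(q), 81) = 195428 - 1*(-206/3) = 195428 + 206/3 = 586490/3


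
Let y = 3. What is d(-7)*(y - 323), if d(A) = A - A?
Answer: 0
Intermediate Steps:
d(A) = 0
d(-7)*(y - 323) = 0*(3 - 323) = 0*(-320) = 0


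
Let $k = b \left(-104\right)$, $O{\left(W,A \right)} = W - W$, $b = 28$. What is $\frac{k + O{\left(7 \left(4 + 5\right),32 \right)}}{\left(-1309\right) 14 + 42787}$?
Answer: $- \frac{2912}{24461} \approx -0.11905$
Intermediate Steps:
$O{\left(W,A \right)} = 0$
$k = -2912$ ($k = 28 \left(-104\right) = -2912$)
$\frac{k + O{\left(7 \left(4 + 5\right),32 \right)}}{\left(-1309\right) 14 + 42787} = \frac{-2912 + 0}{\left(-1309\right) 14 + 42787} = - \frac{2912}{-18326 + 42787} = - \frac{2912}{24461}$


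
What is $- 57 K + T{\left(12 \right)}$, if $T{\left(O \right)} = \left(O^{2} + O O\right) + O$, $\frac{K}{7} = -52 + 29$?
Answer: $9477$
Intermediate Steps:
$K = -161$ ($K = 7 \left(-52 + 29\right) = 7 \left(-23\right) = -161$)
$T{\left(O \right)} = O + 2 O^{2}$ ($T{\left(O \right)} = \left(O^{2} + O^{2}\right) + O = 2 O^{2} + O = O + 2 O^{2}$)
$- 57 K + T{\left(12 \right)} = \left(-57\right) \left(-161\right) + 12 \left(1 + 2 \cdot 12\right) = 9177 + 12 \left(1 + 24\right) = 9177 + 12 \cdot 25 = 9177 + 300 = 9477$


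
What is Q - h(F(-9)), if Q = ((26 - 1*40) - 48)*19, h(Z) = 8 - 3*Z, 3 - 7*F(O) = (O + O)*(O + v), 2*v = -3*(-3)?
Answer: -8536/7 ≈ -1219.4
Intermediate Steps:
v = 9/2 (v = (-3*(-3))/2 = (½)*9 = 9/2 ≈ 4.5000)
F(O) = 3/7 - 2*O*(9/2 + O)/7 (F(O) = 3/7 - (O + O)*(O + 9/2)/7 = 3/7 - 2*O*(9/2 + O)/7)
Q = -1178 (Q = ((26 - 40) - 48)*19 = (-14 - 48)*19 = -62*19 = -1178)
Q - h(F(-9)) = -1178 - (8 - 3*(3/7 - 9/7*(-9) - 2/7*(-9)²)) = -1178 - (8 - 3*(3/7 + 81/7 - 2/7*81)) = -1178 - (8 - 3*(3/7 + 81/7 - 162/7)) = -1178 - (8 - 3*(-78/7)) = -1178 - (8 + 234/7) = -1178 - 1*290/7 = -1178 - 290/7 = -8536/7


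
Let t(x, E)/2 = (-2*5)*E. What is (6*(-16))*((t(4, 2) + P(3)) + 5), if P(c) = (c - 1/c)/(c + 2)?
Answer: 16544/5 ≈ 3308.8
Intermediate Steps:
t(x, E) = -20*E (t(x, E) = 2*((-2*5)*E) = 2*(-10*E) = -20*E)
P(c) = (c - 1/c)/(2 + c)
(6*(-16))*((t(4, 2) + P(3)) + 5) = (6*(-16))*((-20*2 + (-1 + 3²)/(3*(2 + 3))) + 5) = -96*((-40 + (⅓)*(-1 + 9)/5) + 5) = -96*((-40 + (⅓)*(⅕)*8) + 5) = -96*((-40 + 8/15) + 5) = -96*(-592/15 + 5) = -96*(-517/15) = 16544/5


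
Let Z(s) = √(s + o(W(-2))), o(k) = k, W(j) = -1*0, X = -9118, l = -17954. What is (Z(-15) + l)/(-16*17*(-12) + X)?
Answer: 8977/2927 - I*√15/5854 ≈ 3.067 - 0.0006616*I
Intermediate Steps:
W(j) = 0
Z(s) = √s (Z(s) = √(s + 0) = √s)
(Z(-15) + l)/(-16*17*(-12) + X) = (√(-15) - 17954)/(-16*17*(-12) - 9118) = (I*√15 - 17954)/(-272*(-12) - 9118) = (-17954 + I*√15)/(3264 - 9118) = (-17954 + I*√15)/(-5854) = (-17954 + I*√15)*(-1/5854) = 8977/2927 - I*√15/5854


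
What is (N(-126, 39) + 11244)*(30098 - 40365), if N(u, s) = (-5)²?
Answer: -115698823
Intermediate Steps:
N(u, s) = 25
(N(-126, 39) + 11244)*(30098 - 40365) = (25 + 11244)*(30098 - 40365) = 11269*(-10267) = -115698823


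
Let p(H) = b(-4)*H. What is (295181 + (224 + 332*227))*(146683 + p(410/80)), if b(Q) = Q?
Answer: 108755816925/2 ≈ 5.4378e+10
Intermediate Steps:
p(H) = -4*H
(295181 + (224 + 332*227))*(146683 + p(410/80)) = (295181 + (224 + 332*227))*(146683 - 1640/80) = (295181 + (224 + 75364))*(146683 - 1640/80) = (295181 + 75588)*(146683 - 4*41/8) = 370769*(146683 - 41/2) = 370769*(293325/2) = 108755816925/2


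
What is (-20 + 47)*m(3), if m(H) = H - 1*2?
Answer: 27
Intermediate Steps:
m(H) = -2 + H (m(H) = H - 2 = -2 + H)
(-20 + 47)*m(3) = (-20 + 47)*(-2 + 3) = 27*1 = 27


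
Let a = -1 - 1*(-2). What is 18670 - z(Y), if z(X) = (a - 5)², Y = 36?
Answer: 18654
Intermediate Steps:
a = 1 (a = -1 + 2 = 1)
z(X) = 16 (z(X) = (1 - 5)² = (-4)² = 16)
18670 - z(Y) = 18670 - 1*16 = 18670 - 16 = 18654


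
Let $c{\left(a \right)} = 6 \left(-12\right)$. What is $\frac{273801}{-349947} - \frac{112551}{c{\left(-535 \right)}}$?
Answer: $\frac{1458043375}{933192} \approx 1562.4$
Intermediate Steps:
$c{\left(a \right)} = -72$
$\frac{273801}{-349947} - \frac{112551}{c{\left(-535 \right)}} = \frac{273801}{-349947} - \frac{112551}{-72} = 273801 \left(- \frac{1}{349947}\right) - - \frac{37517}{24} = - \frac{91267}{116649} + \frac{37517}{24} = \frac{1458043375}{933192}$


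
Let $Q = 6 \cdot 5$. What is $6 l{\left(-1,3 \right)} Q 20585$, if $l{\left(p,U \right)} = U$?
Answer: $11115900$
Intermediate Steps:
$Q = 30$
$6 l{\left(-1,3 \right)} Q 20585 = 6 \cdot 3 \cdot 30 \cdot 20585 = 18 \cdot 30 \cdot 20585 = 540 \cdot 20585 = 11115900$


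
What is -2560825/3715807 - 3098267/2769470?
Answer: -1094393542307/605342118370 ≈ -1.8079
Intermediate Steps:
-2560825/3715807 - 3098267/2769470 = -2560825*1/3715807 - 3098267*1/2769470 = -2560825/3715807 - 182251/162910 = -1094393542307/605342118370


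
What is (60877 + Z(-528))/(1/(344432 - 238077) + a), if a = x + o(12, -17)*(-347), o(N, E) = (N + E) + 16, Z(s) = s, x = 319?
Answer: -6418417895/372029789 ≈ -17.252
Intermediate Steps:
o(N, E) = 16 + E + N (o(N, E) = (E + N) + 16 = 16 + E + N)
a = -3498 (a = 319 + (16 - 17 + 12)*(-347) = 319 + 11*(-347) = 319 - 3817 = -3498)
(60877 + Z(-528))/(1/(344432 - 238077) + a) = (60877 - 528)/(1/(344432 - 238077) - 3498) = 60349/(1/106355 - 3498) = 60349/(-372029789/106355) = 60349*(-106355/372029789) = -6418417895/372029789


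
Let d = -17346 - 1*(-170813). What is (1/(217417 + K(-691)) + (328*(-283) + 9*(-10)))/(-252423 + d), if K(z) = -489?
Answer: 20155648191/21466327168 ≈ 0.93894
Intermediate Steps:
d = 153467 (d = -17346 + 170813 = 153467)
(1/(217417 + K(-691)) + (328*(-283) + 9*(-10)))/(-252423 + d) = (1/(217417 - 489) + (328*(-283) + 9*(-10)))/(-252423 + 153467) = (1/216928 + (-92824 - 90))/(-98956) = (1/216928 - 92914)*(-1/98956) = -20155648191/216928*(-1/98956) = 20155648191/21466327168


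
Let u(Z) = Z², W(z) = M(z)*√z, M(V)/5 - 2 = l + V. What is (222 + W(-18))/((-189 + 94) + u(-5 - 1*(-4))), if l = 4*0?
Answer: -111/47 + 120*I*√2/47 ≈ -2.3617 + 3.6108*I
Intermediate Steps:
l = 0
M(V) = 10 + 5*V (M(V) = 10 + 5*(0 + V) = 10 + 5*V)
W(z) = √z*(10 + 5*z) (W(z) = (10 + 5*z)*√z = √z*(10 + 5*z))
(222 + W(-18))/((-189 + 94) + u(-5 - 1*(-4))) = (222 + 5*√(-18)*(2 - 18))/((-189 + 94) + (-5 - 1*(-4))²) = (222 + 5*(3*I*√2)*(-16))/(-95 + (-5 + 4)²) = (222 - 240*I*√2)/(-95 + (-1)²) = (222 - 240*I*√2)/(-95 + 1) = (222 - 240*I*√2)/(-94) = (222 - 240*I*√2)*(-1/94) = -111/47 + 120*I*√2/47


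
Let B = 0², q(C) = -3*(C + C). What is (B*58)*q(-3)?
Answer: 0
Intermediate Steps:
q(C) = -6*C
B = 0
(B*58)*q(-3) = (0*58)*(-6*(-3)) = 0*18 = 0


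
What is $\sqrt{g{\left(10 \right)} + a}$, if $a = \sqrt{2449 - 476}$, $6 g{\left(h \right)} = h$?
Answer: $\frac{\sqrt{15 + 9 \sqrt{1973}}}{3} \approx 6.7886$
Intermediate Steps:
$g{\left(h \right)} = \frac{h}{6}$
$a = \sqrt{1973} \approx 44.418$
$\sqrt{g{\left(10 \right)} + a} = \sqrt{\frac{1}{6} \cdot 10 + \sqrt{1973}} = \sqrt{\frac{5}{3} + \sqrt{1973}}$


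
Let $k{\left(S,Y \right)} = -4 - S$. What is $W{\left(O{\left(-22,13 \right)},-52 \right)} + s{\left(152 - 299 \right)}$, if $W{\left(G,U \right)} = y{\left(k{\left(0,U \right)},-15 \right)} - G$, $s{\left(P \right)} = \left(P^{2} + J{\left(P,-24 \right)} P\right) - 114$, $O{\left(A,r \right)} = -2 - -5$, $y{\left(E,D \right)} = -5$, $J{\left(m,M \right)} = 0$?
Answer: $21487$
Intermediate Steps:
$O{\left(A,r \right)} = 3$ ($O{\left(A,r \right)} = -2 + 5 = 3$)
$s{\left(P \right)} = -114 + P^{2}$ ($s{\left(P \right)} = \left(P^{2} + 0 P\right) - 114 = \left(P^{2} + 0\right) - 114 = P^{2} - 114 = -114 + P^{2}$)
$W{\left(G,U \right)} = -5 - G$
$W{\left(O{\left(-22,13 \right)},-52 \right)} + s{\left(152 - 299 \right)} = \left(-5 - 3\right) - \left(114 - \left(152 - 299\right)^{2}\right) = \left(-5 - 3\right) - \left(114 - \left(-147\right)^{2}\right) = -8 + \left(-114 + 21609\right) = -8 + 21495 = 21487$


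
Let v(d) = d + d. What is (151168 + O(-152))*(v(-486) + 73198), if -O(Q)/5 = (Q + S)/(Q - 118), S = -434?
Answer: 294771856918/27 ≈ 1.0917e+10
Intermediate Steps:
v(d) = 2*d
O(Q) = -5*(-434 + Q)/(-118 + Q) (O(Q) = -5*(Q - 434)/(Q - 118) = -5*(-434 + Q)/(-118 + Q))
(151168 + O(-152))*(v(-486) + 73198) = (151168 + 5*(434 - 1*(-152))/(-118 - 152))*(2*(-486) + 73198) = (151168 + 5*(434 + 152)/(-270))*(-972 + 73198) = (151168 + 5*(-1/270)*586)*72226 = (151168 - 293/27)*72226 = (4081243/27)*72226 = 294771856918/27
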